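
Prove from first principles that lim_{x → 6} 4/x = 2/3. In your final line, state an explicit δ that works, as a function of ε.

δ = min(3, (9/2)ε)

Fix ε > 0. We seek δ > 0 such that 0 < |x − 6| < δ implies |4/x − (2/3)| < ε.
|4/x − (2/3)| = 4·|6 − x|/(6·|x|) = 4|x − 6|/(6|x|).
Restrict δ ≤ 3. Then |x − 6| < 3 gives |x| > 3, so 6|x| > 18.
Then |4/x − (2/3)| < 4|x − 6|/18, which is < ε when |x − 6| < (9/2)ε.
Take δ = min(3, (9/2)ε). Then 0 < |x − 6| < δ gives both |x − 6| < 3 and |x − 6| < (9/2)ε, so |4/x − (2/3)| < ε.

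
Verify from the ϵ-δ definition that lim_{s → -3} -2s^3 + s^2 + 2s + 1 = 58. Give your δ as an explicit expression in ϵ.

Let ϵ > 0 be given. We want δ > 0 such that 0 < |s + 3| < δ implies |(-2s^3 + s^2 + 2s + 1) − 58| < ϵ.
(-2s^3 + s^2 + 2s + 1) − 58 = -2s^3 + s^2 + 2s - 57 = (s + 3)(-2s^2 + 7s - 19).
So |(-2s^3 + s^2 + 2s + 1) − 58| = |s + 3|·|-2s^2 + 7s - 19|.
Require δ ≤ 1. Then |s + 3| < 1 gives |s| < 4, and by the triangle inequality |-2s^2 + 7s - 19| ≤ 2·4^2 + 7·4 + 19 = 79.
Hence |(-2s^3 + s^2 + 2s + 1) − 58| ≤ 79|s + 3| < ϵ provided |s + 3| < ϵ/79.
Choosing δ = min(1, ϵ/79) ensures both conditions, hence |(-2s^3 + s^2 + 2s + 1) − 58| < ϵ.

δ = min(1, ϵ/79)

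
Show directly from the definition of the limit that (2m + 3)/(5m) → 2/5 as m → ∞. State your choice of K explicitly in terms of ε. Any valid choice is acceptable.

Let ε > 0. For m ≥ 1, |(2m + 3)/(5m) − (2/5)| = |15|/(5(5m)) = 15/(5(5m)).
Since 5m ≥ 5m for m ≥ 1, this is ≤ 15/(5·5m) = (3/5)/m.
So |(2m + 3)/(5m) − (2/5)| < ε whenever m > (3/5)/ε.
Take K = (3/5)/ε. If m > K then |(2m + 3)/(5m) − (2/5)| ≤ (3/5)/m < ε.

K = (3/5)/ε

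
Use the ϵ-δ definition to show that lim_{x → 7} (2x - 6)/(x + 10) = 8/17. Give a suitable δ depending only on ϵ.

δ = min(17/2, (289/52)ϵ)

Suppose ϵ > 0. We want δ > 0 with 0 < |x − 7| < δ ⇒ |(2x - 6)/(x + 10) − (8/17)| < ϵ.
Combining over a common denominator, (2x - 6)/(x + 10) − (8/17) = [(2x - 6)·17 − 8·(x + 10)] / [17·(x + 10)] = 26(x − 7) / (17(x + 10)).
So |(2x - 6)/(x + 10) − (8/17)| = 26|x − 7| / (17·|x + 10|).
Restrict δ ≤ 17/2. Then |x − 7| < 17/2 gives |x + 10| = |(x − 7) + 17| ≥ 17 − 17/2 = 17/2.
Hence |(2x - 6)/(x + 10) − (8/17)| < 26|x − 7|/(17·(17/2)) = (52/289)|x − 7|, which is < ϵ once |x − 7| < (289/52)ϵ.
Take δ = min(17/2, (289/52)ϵ). Then 0 < |x − 7| < δ forces both bounds, so |(2x - 6)/(x + 10) − (8/17)| < ϵ.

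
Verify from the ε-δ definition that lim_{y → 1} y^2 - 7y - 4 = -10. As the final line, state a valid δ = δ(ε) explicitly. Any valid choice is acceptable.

δ = min(2, ε/9)

Let ε > 0. We want δ > 0 such that 0 < |y − 1| < δ implies |(y^2 - 7y - 4) + 10| < ε.
(y^2 - 7y - 4) + 10 = y^2 - 7y + 6 = (y − 1)(y - 6).
So |(y^2 - 7y - 4) + 10| = |y − 1|·|y - 6|.
Require δ ≤ 2. Then |y − 1| < 2 gives |y| < 3, and by the triangle inequality |y - 6| ≤ 3 + 6 = 9.
Hence |(y^2 - 7y - 4) + 10| ≤ 9|y − 1| < ε provided |y − 1| < ε/9.
Choosing δ = min(2, ε/9) ensures both conditions, hence |(y^2 - 7y - 4) + 10| < ε.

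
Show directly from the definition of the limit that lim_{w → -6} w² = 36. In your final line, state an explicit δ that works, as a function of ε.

Let ε > 0 be given. We seek δ > 0 with 0 < |w + 6| < δ ⇒ |w² − 36| < ε.
Factor: w² − 36 = (w + 6)(w - 6), so |w² − 36| = |w + 6|·|w - 6|.
Restrict δ ≤ 1. Then |w + 6| < 1 gives |w| < 7, so by the triangle inequality |w - 6| ≤ 7 + 6 = 13.
Hence |w² − 36| ≤ 13|w + 6|, which is < ε once |w + 6| < ε/13.
Take δ = min(1, ε/13). If 0 < |w + 6| < δ then both bounds hold and |w² − 36| ≤ 13|w + 6| < 13·(ε/13) = ε.

δ = min(1, ε/13)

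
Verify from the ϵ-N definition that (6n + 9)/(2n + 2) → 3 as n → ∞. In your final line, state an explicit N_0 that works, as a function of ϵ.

N_0 = (3/2)/ϵ

Fix ϵ > 0. For n ≥ 1, |(6n + 9)/(2n + 2) − 3| = |6|/(2(2n + 2)) = 6/(2(2n + 2)).
Since 2n + 2 ≥ 2n for n ≥ 1, this is ≤ 6/(2·2n) = (3/2)/n.
So |(6n + 9)/(2n + 2) − 3| < ϵ whenever n > (3/2)/ϵ.
Take N_0 = (3/2)/ϵ. If n > N_0 then |(6n + 9)/(2n + 2) − 3| ≤ (3/2)/n < ϵ.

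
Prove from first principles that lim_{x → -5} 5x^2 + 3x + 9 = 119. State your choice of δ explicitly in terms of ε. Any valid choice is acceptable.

δ = min(2, ε/57)

Let ε > 0 be given. We want δ > 0 such that 0 < |x + 5| < δ implies |(5x^2 + 3x + 9) − 119| < ε.
(5x^2 + 3x + 9) − 119 = 5x^2 + 3x - 110 = (x + 5)(5x - 22).
So |(5x^2 + 3x + 9) − 119| = |x + 5|·|5x - 22|.
Require δ ≤ 2. Then |x + 5| < 2 gives |x| < 7, and by the triangle inequality |5x - 22| ≤ 5·7 + 22 = 57.
Hence |(5x^2 + 3x + 9) − 119| ≤ 57|x + 5| < ε provided |x + 5| < ε/57.
Choosing δ = min(2, ε/57) ensures both conditions, hence |(5x^2 + 3x + 9) − 119| < ε.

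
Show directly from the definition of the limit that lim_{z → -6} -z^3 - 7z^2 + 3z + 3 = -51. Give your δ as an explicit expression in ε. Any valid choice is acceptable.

Fix ε > 0. We want δ > 0 such that 0 < |z + 6| < δ implies |(-z^3 - 7z^2 + 3z + 3) + 51| < ε.
(-z^3 - 7z^2 + 3z + 3) + 51 = -z^3 - 7z^2 + 3z + 54 = (z + 6)(-z^2 - z + 9).
So |(-z^3 - 7z^2 + 3z + 3) + 51| = |z + 6|·|-z^2 - z + 9|.
Assume first that |z + 6| < 2, so |z| < 8. Then |-z^2 - z + 9| ≤ 8^2 + 8 + 9 = 81.
Hence |(-z^3 - 7z^2 + 3z + 3) + 51| ≤ 81|z + 6| < ε provided |z + 6| < ε/81.
Choosing δ = min(2, ε/81) ensures both conditions, hence |(-z^3 - 7z^2 + 3z + 3) + 51| < ε.

δ = min(2, ε/81)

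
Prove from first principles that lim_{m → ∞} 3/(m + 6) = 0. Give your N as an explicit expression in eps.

N = 3/eps

Let eps > 0. For m ≥ 1, |3/(m + 6) − 0| = 3/(m + 6) ≤ 3/m.
We need 3/m < eps, i.e. m > 3/eps.
Take N = 3/eps. If m > N then |3/(m + 6)| ≤ 3/m < eps.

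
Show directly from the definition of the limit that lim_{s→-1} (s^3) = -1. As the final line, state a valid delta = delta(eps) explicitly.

delta = min(1, eps/7)

Let eps > 0. We seek delta > 0 with 0 < |s + 1| < delta ⇒ |s^3 + 1| < eps.
Factor: s^3 + 1 = (s + 1)(s^2 - s + 1), so |s^3 + 1| = |s + 1|·|s^2 - s + 1|.
Impose delta ≤ 1 so that |s| < 2; then |s^2 - s + 1| ≤ 7.
Hence |s^3 + 1| ≤ 7|s + 1|, which is < eps once |s + 1| < eps/7.
Take delta = min(1, eps/7). If 0 < |s + 1| < delta then both bounds hold and |s^3 + 1| ≤ 7|s + 1| < 7·(eps/7) = eps.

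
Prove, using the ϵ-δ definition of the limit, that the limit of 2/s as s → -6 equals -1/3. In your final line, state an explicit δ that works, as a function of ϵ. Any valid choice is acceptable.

Let ϵ > 0. We seek δ > 0 such that 0 < |s + 6| < δ implies |2/s + 1/3| < ϵ.
|2/s + 1/3| = 2·|-6 − s|/(6·|s|) = 2|s + 6|/(6|s|).
Require δ ≤ 3 so that |s| > 6 − 3 = 3, hence 6|s| > 18.
Then |2/s + 1/3| < 2|s + 6|/18, which is < ϵ when |s + 6| < 9ϵ.
Take δ = min(3, 9ϵ). Then 0 < |s + 6| < δ gives both |s + 6| < 3 and |s + 6| < 9ϵ, so |2/s + 1/3| < ϵ.

δ = min(3, 9ϵ)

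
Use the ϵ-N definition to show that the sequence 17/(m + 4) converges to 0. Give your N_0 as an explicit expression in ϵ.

N_0 = 17/ϵ

Let ϵ > 0. For m ≥ 1, |17/(m + 4) − 0| = 17/(m + 4) ≤ 17/m.
We need 17/m < ϵ, i.e. m > 17/ϵ.
Take N_0 = 17/ϵ. If m > N_0 then |17/(m + 4)| ≤ 17/m < ϵ.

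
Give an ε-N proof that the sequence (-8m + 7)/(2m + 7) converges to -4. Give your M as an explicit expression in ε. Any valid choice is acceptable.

M = (35/2)/ε

Let ε > 0. For m ≥ 1, |(-8m + 7)/(2m + 7) + 4| = |70|/(2(2m + 7)) = 70/(2(2m + 7)).
Since 2m + 7 ≥ 2m for m ≥ 1, this is ≤ 70/(2·2m) = (35/2)/m.
So |(-8m + 7)/(2m + 7) + 4| < ε whenever m > (35/2)/ε.
Take M = (35/2)/ε. If m > M then |(-8m + 7)/(2m + 7) + 4| ≤ (35/2)/m < ε.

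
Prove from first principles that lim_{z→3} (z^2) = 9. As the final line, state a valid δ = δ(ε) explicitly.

δ = min(1, ε/7)

Suppose ε > 0. We seek δ > 0 with 0 < |z − 3| < δ ⇒ |z^2 − 9| < ε.
Factor: z^2 − 9 = (z − 3)(z + 3), so |z^2 − 9| = |z − 3|·|z + 3|.
Impose δ ≤ 1 so that |z| < 4; then |z + 3| ≤ 7.
Hence |z^2 − 9| ≤ 7|z − 3|, which is < ε once |z − 3| < ε/7.
Take δ = min(1, ε/7). If 0 < |z − 3| < δ then both bounds hold and |z^2 − 9| ≤ 7|z − 3| < 7·(ε/7) = ε.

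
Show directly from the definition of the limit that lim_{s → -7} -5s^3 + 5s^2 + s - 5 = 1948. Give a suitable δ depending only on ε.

δ = min(1, ε/919)

Let ε > 0. We want δ > 0 such that 0 < |s + 7| < δ implies |(-5s^3 + 5s^2 + s - 5) − 1948| < ε.
(-5s^3 + 5s^2 + s - 5) − 1948 = -5s^3 + 5s^2 + s - 1953 = (s + 7)(-5s^2 + 40s - 279).
So |(-5s^3 + 5s^2 + s - 5) − 1948| = |s + 7|·|-5s^2 + 40s - 279|.
Assume first that |s + 7| < 1, so |s| < 8. Then |-5s^2 + 40s - 279| ≤ 5·8^2 + 40·8 + 279 = 919.
Hence |(-5s^3 + 5s^2 + s - 5) − 1948| ≤ 919|s + 7| < ε provided |s + 7| < ε/919.
Choosing δ = min(1, ε/919) ensures both conditions, hence |(-5s^3 + 5s^2 + s - 5) − 1948| < ε.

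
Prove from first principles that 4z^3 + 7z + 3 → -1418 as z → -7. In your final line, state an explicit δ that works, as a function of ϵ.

δ = min(1, ϵ/683)

Let ϵ > 0. We want δ > 0 such that 0 < |z + 7| < δ implies |(4z^3 + 7z + 3) + 1418| < ϵ.
(4z^3 + 7z + 3) + 1418 = 4z^3 + 7z + 1421 = (z + 7)(4z^2 - 28z + 203).
So |(4z^3 + 7z + 3) + 1418| = |z + 7|·|4z^2 - 28z + 203|.
Require δ ≤ 1. Then |z + 7| < 1 gives |z| < 8, and by the triangle inequality |4z^2 - 28z + 203| ≤ 4·8^2 + 28·8 + 203 = 683.
Hence |(4z^3 + 7z + 3) + 1418| ≤ 683|z + 7| < ϵ provided |z + 7| < ϵ/683.
Take δ = min(1, ϵ/683). Then 0 < |z + 7| < δ gives both |z + 7| < 1 and |z + 7| < ϵ/683, so |(4z^3 + 7z + 3) + 1418| < ϵ.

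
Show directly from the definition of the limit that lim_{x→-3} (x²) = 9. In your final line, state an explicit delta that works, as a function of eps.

Suppose eps > 0. We seek delta > 0 with 0 < |x + 3| < delta ⇒ |x² − 9| < eps.
Factor: x² − 9 = (x + 3)(x - 3), so |x² − 9| = |x + 3|·|x - 3|.
Restrict delta ≤ 2. Then |x + 3| < 2 gives |x| < 5, so by the triangle inequality |x - 3| ≤ 5 + 3 = 8.
Hence |x² − 9| ≤ 8|x + 3|, which is < eps once |x + 3| < eps/8.
Take delta = min(2, eps/8). If 0 < |x + 3| < delta then both bounds hold and |x² − 9| ≤ 8|x + 3| < 8·(eps/8) = eps.

delta = min(2, eps/8)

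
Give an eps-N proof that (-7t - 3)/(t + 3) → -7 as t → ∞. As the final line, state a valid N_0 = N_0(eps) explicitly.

Let eps > 0. We seek N_0 > 0 such that t > N_0 implies |(-7t - 3)/(t + 3) + 7| < eps.
(-7t - 3)/(t + 3) + 7 = ((-7t - 3) − (-7)(t + 3)) / ((t + 3)) = 18/((t + 3)).
For t > 0 we have t + 3 > t, so |(-7t - 3)/(t + 3) + 7| = 18/((t + 3)) < 18/(t) = 18/t.
Thus |(-7t - 3)/(t + 3) + 7| < eps whenever t > 18/eps.
Take N_0 = 18/eps. If t > N_0 then |(-7t - 3)/(t + 3) + 7| < 18/t < eps.

N_0 = 18/eps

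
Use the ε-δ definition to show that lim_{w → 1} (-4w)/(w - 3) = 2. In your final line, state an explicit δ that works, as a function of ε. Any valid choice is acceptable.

Let ε > 0. We want δ > 0 with 0 < |w − 1| < δ ⇒ |(-4w)/(w - 3) − 2| < ε.
Combining over a common denominator, (-4w)/(w - 3) − 2 = [(-4w)·(-2) − (-4)·(w - 3)] / [(-2)·(w - 3)] = 12(w − 1) / ((-2)(w - 3)).
So |(-4w)/(w - 3) − 2| = 12|w − 1| / (2·|w − 3|).
Require δ ≤ 1, so |w − 3| ≥ |-2| − |w − 1| > 2 − 1 = 1.
Hence |(-4w)/(w - 3) − 2| < 12|w − 1|/(2·1) = 6|w − 1|, which is < ε once |w − 1| < (1/6)ε.
Take δ = min(1, (1/6)ε). Then 0 < |w − 1| < δ forces both bounds, so |(-4w)/(w - 3) − 2| < ε.

δ = min(1, (1/6)ε)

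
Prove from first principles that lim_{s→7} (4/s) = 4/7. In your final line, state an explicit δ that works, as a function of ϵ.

δ = min(7/2, (49/8)ϵ)

Fix ϵ > 0. We seek δ > 0 such that 0 < |s − 7| < δ implies |4/s − (4/7)| < ϵ.
|4/s − (4/7)| = 4·|7 − s|/(7·|s|) = 4|s − 7|/(7|s|).
Require δ ≤ 7/2 so that |s| > 7 − 7/2 = 7/2, hence 7|s| > 49/2.
Then |4/s − (4/7)| < 4|s − 7|/(49/2), which is < ϵ when |s − 7| < (49/8)ϵ.
Take δ = min(7/2, (49/8)ϵ). Then 0 < |s − 7| < δ gives both |s − 7| < 7/2 and |s − 7| < (49/8)ϵ, so |4/s − (4/7)| < ϵ.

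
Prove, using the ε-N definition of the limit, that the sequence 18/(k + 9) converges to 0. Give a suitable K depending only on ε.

K = 18/ε

Suppose ε > 0. For k ≥ 1, |18/(k + 9) − 0| = 18/(k + 9) ≤ 18/k.
We need 18/k < ε, i.e. k > 18/ε.
Take K = 18/ε. If k > K then |18/(k + 9)| ≤ 18/k < ε.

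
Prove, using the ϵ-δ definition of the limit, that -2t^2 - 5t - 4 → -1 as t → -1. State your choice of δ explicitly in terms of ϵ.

δ = min(2, ϵ/9)

Suppose ϵ > 0. We want δ > 0 such that 0 < |t + 1| < δ implies |(-2t^2 - 5t - 4) + 1| < ϵ.
(-2t^2 - 5t - 4) + 1 = -2t^2 - 5t - 3 = (t + 1)(-2t - 3).
So |(-2t^2 - 5t - 4) + 1| = |t + 1|·|-2t - 3|.
Require δ ≤ 2. Then |t + 1| < 2 gives |t| < 3, and by the triangle inequality |-2t - 3| ≤ 2·3 + 3 = 9.
Hence |(-2t^2 - 5t - 4) + 1| ≤ 9|t + 1| < ϵ provided |t + 1| < ϵ/9.
Choosing δ = min(2, ϵ/9) ensures both conditions, hence |(-2t^2 - 5t - 4) + 1| < ϵ.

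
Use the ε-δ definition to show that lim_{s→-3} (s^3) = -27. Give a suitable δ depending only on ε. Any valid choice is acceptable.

δ = min(1, ε/37)

Let ε > 0. We seek δ > 0 with 0 < |s + 3| < δ ⇒ |s^3 + 27| < ε.
Factor: s^3 + 27 = (s + 3)(s^2 - 3s + 9), so |s^3 + 27| = |s + 3|·|s^2 - 3s + 9|.
Impose δ ≤ 1 so that |s| < 4; then |s^2 - 3s + 9| ≤ 37.
Hence |s^3 + 27| ≤ 37|s + 3|, which is < ε once |s + 3| < ε/37.
Take δ = min(1, ε/37). If 0 < |s + 3| < δ then both bounds hold and |s^3 + 27| ≤ 37|s + 3| < 37·(ε/37) = ε.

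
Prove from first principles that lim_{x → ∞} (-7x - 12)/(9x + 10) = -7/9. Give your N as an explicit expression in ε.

Suppose ε > 0. We seek N > 0 such that x > N implies |(-7x - 12)/(9x + 10) + 7/9| < ε.
(-7x - 12)/(9x + 10) + 7/9 = (9(-7x - 12) − (-7)(9x + 10)) / (9(9x + 10)) = -38/(9(9x + 10)).
For x > 0 we have 9x + 10 > 9x, so |(-7x - 12)/(9x + 10) + 7/9| = 38/(9(9x + 10)) < 38/(9·9x) = (38/81)/x.
Thus |(-7x - 12)/(9x + 10) + 7/9| < ε whenever x > (38/81)/ε.
Take N = (38/81)/ε. If x > N then |(-7x - 12)/(9x + 10) + 7/9| < (38/81)/x < ε.

N = (38/81)/ε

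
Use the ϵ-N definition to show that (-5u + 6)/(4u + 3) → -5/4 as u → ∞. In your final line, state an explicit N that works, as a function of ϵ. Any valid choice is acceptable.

Let ϵ > 0. We seek N > 0 such that u > N implies |(-5u + 6)/(4u + 3) + 5/4| < ϵ.
(-5u + 6)/(4u + 3) + 5/4 = (4(-5u + 6) − (-5)(4u + 3)) / (4(4u + 3)) = 39/(4(4u + 3)).
For u > 0 we have 4u + 3 > 4u, so |(-5u + 6)/(4u + 3) + 5/4| = 39/(4(4u + 3)) < 39/(4·4u) = (39/16)/u.
Thus |(-5u + 6)/(4u + 3) + 5/4| < ϵ whenever u > (39/16)/ϵ.
Take N = (39/16)/ϵ. If u > N then |(-5u + 6)/(4u + 3) + 5/4| < (39/16)/u < ϵ.

N = (39/16)/ϵ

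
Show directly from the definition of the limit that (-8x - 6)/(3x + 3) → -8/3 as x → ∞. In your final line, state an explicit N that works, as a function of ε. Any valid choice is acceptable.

Fix ε > 0. We seek N > 0 such that x > N implies |(-8x - 6)/(3x + 3) + 8/3| < ε.
(-8x - 6)/(3x + 3) + 8/3 = (3(-8x - 6) − (-8)(3x + 3)) / (3(3x + 3)) = 6/(3(3x + 3)).
For x > 0 we have 3x + 3 > 3x, so |(-8x - 6)/(3x + 3) + 8/3| = 6/(3(3x + 3)) < 6/(3·3x) = (2/3)/x.
Thus |(-8x - 6)/(3x + 3) + 8/3| < ε whenever x > (2/3)/ε.
Take N = (2/3)/ε. If x > N then |(-8x - 6)/(3x + 3) + 8/3| < (2/3)/x < ε.

N = (2/3)/ε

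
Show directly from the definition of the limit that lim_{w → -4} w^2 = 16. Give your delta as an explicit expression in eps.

Fix eps > 0. We seek delta > 0 with 0 < |w + 4| < delta ⇒ |w^2 − 16| < eps.
Factor: w^2 − 16 = (w + 4)(w - 4), so |w^2 − 16| = |w + 4|·|w - 4|.
Restrict delta ≤ 2. Then |w + 4| < 2 gives |w| < 6, so by the triangle inequality |w - 4| ≤ 6 + 4 = 10.
Hence |w^2 − 16| ≤ 10|w + 4|, which is < eps once |w + 4| < eps/10.
Take delta = min(2, eps/10). If 0 < |w + 4| < delta then both bounds hold and |w^2 − 16| ≤ 10|w + 4| < 10·(eps/10) = eps.

delta = min(2, eps/10)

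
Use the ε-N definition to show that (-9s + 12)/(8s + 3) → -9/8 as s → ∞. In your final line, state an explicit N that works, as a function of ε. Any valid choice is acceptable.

N = (123/64)/ε

Suppose ε > 0. We seek N > 0 such that s > N implies |(-9s + 12)/(8s + 3) + 9/8| < ε.
(-9s + 12)/(8s + 3) + 9/8 = (8(-9s + 12) − (-9)(8s + 3)) / (8(8s + 3)) = 123/(8(8s + 3)).
For s > 0 we have 8s + 3 > 8s, so |(-9s + 12)/(8s + 3) + 9/8| = 123/(8(8s + 3)) < 123/(8·8s) = (123/64)/s.
Thus |(-9s + 12)/(8s + 3) + 9/8| < ε whenever s > (123/64)/ε.
Take N = (123/64)/ε. If s > N then |(-9s + 12)/(8s + 3) + 9/8| < (123/64)/s < ε.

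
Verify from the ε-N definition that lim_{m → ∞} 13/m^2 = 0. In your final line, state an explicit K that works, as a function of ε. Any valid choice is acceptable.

Suppose ε > 0. For m ≥ 1, |13/m^2 − 0| = 13/m^2.
13/m^2 < ε ⇔ m^2 > 13/ε ⇔ m > (13/ε)^{1/2}.
Take K = (13/ε)^{1/2}. Then m > K implies 13/m^2 < ε.

K = (13/ε)^{1/2}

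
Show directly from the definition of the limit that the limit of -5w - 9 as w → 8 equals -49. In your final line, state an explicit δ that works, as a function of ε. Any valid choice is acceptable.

δ = ε/5

Let ε > 0 be given. We need δ > 0 so that 0 < |w − 8| < δ implies |(-5w - 9) + 49| < ε.
Since (-5w - 9) + 49 = -5(w − 8), we have |(-5w - 9) + 49| = 5|w − 8|.
Thus it suffices that |w − 8| < ε/5.
Choosing δ = ε/5 gives |(-5w - 9) + 49| = 5|w − 8| < ε whenever |w − 8| < δ.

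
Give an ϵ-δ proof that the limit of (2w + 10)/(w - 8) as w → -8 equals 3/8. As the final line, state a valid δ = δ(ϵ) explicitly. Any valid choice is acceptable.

Let ϵ > 0 be given. We want δ > 0 with 0 < |w + 8| < δ ⇒ |(2w + 10)/(w - 8) − (3/8)| < ϵ.
Combining over a common denominator, (2w + 10)/(w - 8) − (3/8) = [(2w + 10)·(-16) − (-6)·(w - 8)] / [(-16)·(w - 8)] = -26(w + 8) / ((-16)(w - 8)).
So |(2w + 10)/(w - 8) − (3/8)| = 26|w + 8| / (16·|w − 8|).
Restrict δ ≤ 8. Then |w + 8| < 8 gives |w − 8| = |(w + 8) + (-16)| ≥ 16 − 8 = 8.
Hence |(2w + 10)/(w - 8) − (3/8)| < 26|w + 8|/(16·8) = (13/64)|w + 8|, which is < ϵ once |w + 8| < (64/13)ϵ.
Take δ = min(8, (64/13)ϵ). Then 0 < |w + 8| < δ forces both bounds, so |(2w + 10)/(w - 8) − (3/8)| < ϵ.

δ = min(8, (64/13)ϵ)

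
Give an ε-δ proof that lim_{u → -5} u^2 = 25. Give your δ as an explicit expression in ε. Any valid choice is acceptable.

δ = min(2, ε/12)

Let ε > 0. We seek δ > 0 with 0 < |u + 5| < δ ⇒ |u^2 − 25| < ε.
Factor: u^2 − 25 = (u + 5)(u - 5), so |u^2 − 25| = |u + 5|·|u - 5|.
Restrict δ ≤ 2. Then |u + 5| < 2 gives |u| < 7, so by the triangle inequality |u - 5| ≤ 7 + 5 = 12.
Hence |u^2 − 25| ≤ 12|u + 5|, which is < ε once |u + 5| < ε/12.
Take δ = min(2, ε/12). If 0 < |u + 5| < δ then both bounds hold and |u^2 − 25| ≤ 12|u + 5| < 12·(ε/12) = ε.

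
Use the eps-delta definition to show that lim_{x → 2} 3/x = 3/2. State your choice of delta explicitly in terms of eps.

delta = min(1, (2/3)eps)

Suppose eps > 0. We seek delta > 0 such that 0 < |x − 2| < delta implies |3/x − (3/2)| < eps.
|3/x − (3/2)| = 3·|2 − x|/(2·|x|) = 3|x − 2|/(2|x|).
Require delta ≤ 1 so that |x| > 2 − 1 = 1, hence 2|x| > 2.
Then |3/x − (3/2)| < 3|x − 2|/2, which is < eps when |x − 2| < (2/3)eps.
Take delta = min(1, (2/3)eps). Then 0 < |x − 2| < delta gives both |x − 2| < 1 and |x − 2| < (2/3)eps, so |3/x − (3/2)| < eps.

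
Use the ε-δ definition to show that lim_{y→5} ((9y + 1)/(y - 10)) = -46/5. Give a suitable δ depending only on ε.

Fix ε > 0. We want δ > 0 with 0 < |y − 5| < δ ⇒ |(9y + 1)/(y - 10) + 46/5| < ε.
Combining over a common denominator, (9y + 1)/(y - 10) + 46/5 = [(9y + 1)·(-5) − 46·(y - 10)] / [(-5)·(y - 10)] = -91(y − 5) / ((-5)(y - 10)).
So |(9y + 1)/(y - 10) + 46/5| = 91|y − 5| / (5·|y − 10|).
Restrict δ ≤ 5/2. Then |y − 5| < 5/2 gives |y − 10| = |(y − 5) + (-5)| ≥ 5 − 5/2 = 5/2.
Hence |(9y + 1)/(y - 10) + 46/5| < 91|y − 5|/(5·(5/2)) = (182/25)|y − 5|, which is < ε once |y − 5| < (25/182)ε.
Take δ = min(5/2, (25/182)ε). Then 0 < |y − 5| < δ forces both bounds, so |(9y + 1)/(y - 10) + 46/5| < ε.

δ = min(5/2, (25/182)ε)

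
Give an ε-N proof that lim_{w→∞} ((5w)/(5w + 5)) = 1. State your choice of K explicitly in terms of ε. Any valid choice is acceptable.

K = 1/ε

Let ε > 0. We seek K > 0 such that w > K implies |(5w)/(5w + 5) − 1| < ε.
(5w)/(5w + 5) − 1 = (5(5w) − 5(5w + 5)) / (5(5w + 5)) = -25/(5(5w + 5)).
For w > 0 we have 5w + 5 > 5w, so |(5w)/(5w + 5) − 1| = 25/(5(5w + 5)) < 25/(5·5w) = 1/w.
Thus |(5w)/(5w + 5) − 1| < ε whenever w > 1/ε.
Take K = 1/ε. If w > K then |(5w)/(5w + 5) − 1| < 1/w < ε.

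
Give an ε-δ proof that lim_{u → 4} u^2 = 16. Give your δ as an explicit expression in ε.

Fix ε > 0. We seek δ > 0 with 0 < |u − 4| < δ ⇒ |u^2 − 16| < ε.
Factor: u^2 − 16 = (u − 4)(u + 4), so |u^2 − 16| = |u − 4|·|u + 4|.
Impose δ ≤ 1 so that |u| < 5; then |u + 4| ≤ 9.
Hence |u^2 − 16| ≤ 9|u − 4|, which is < ε once |u − 4| < ε/9.
Take δ = min(1, ε/9). If 0 < |u − 4| < δ then both bounds hold and |u^2 − 16| ≤ 9|u − 4| < 9·(ε/9) = ε.

δ = min(1, ε/9)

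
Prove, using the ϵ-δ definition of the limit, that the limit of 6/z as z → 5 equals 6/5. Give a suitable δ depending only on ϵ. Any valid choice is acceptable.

δ = min(5/2, (25/12)ϵ)

Let ϵ > 0. We seek δ > 0 such that 0 < |z − 5| < δ implies |6/z − (6/5)| < ϵ.
|6/z − (6/5)| = 6·|5 − z|/(5·|z|) = 6|z − 5|/(5|z|).
Restrict δ ≤ 5/2. Then |z − 5| < 5/2 gives |z| > 5/2, so 5|z| > 25/2.
Then |6/z − (6/5)| < 6|z − 5|/(25/2), which is < ϵ when |z − 5| < (25/12)ϵ.
Take δ = min(5/2, (25/12)ϵ). Then 0 < |z − 5| < δ gives both |z − 5| < 5/2 and |z − 5| < (25/12)ϵ, so |6/z − (6/5)| < ϵ.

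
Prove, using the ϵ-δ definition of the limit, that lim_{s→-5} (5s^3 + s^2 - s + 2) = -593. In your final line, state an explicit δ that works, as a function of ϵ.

δ = min(1, ϵ/443)

Fix ϵ > 0. We want δ > 0 such that 0 < |s + 5| < δ implies |(5s^3 + s^2 - s + 2) + 593| < ϵ.
(5s^3 + s^2 - s + 2) + 593 = 5s^3 + s^2 - s + 595 = (s + 5)(5s^2 - 24s + 119).
So |(5s^3 + s^2 - s + 2) + 593| = |s + 5|·|5s^2 - 24s + 119|.
Require δ ≤ 1. Then |s + 5| < 1 gives |s| < 6, and by the triangle inequality |5s^2 - 24s + 119| ≤ 5·6^2 + 24·6 + 119 = 443.
Hence |(5s^3 + s^2 - s + 2) + 593| ≤ 443|s + 5| < ϵ provided |s + 5| < ϵ/443.
Choosing δ = min(1, ϵ/443) ensures both conditions, hence |(5s^3 + s^2 - s + 2) + 593| < ϵ.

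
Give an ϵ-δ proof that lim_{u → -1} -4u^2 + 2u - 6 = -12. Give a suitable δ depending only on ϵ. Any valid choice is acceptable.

δ = min(1, ϵ/14)

Fix ϵ > 0. We want δ > 0 such that 0 < |u + 1| < δ implies |(-4u^2 + 2u - 6) + 12| < ϵ.
(-4u^2 + 2u - 6) + 12 = -4u^2 + 2u + 6 = (u + 1)(-4u + 6).
So |(-4u^2 + 2u - 6) + 12| = |u + 1|·|-4u + 6|.
Require δ ≤ 1. Then |u + 1| < 1 gives |u| < 2, and by the triangle inequality |-4u + 6| ≤ 4·2 + 6 = 14.
Hence |(-4u^2 + 2u - 6) + 12| ≤ 14|u + 1| < ϵ provided |u + 1| < ϵ/14.
Take δ = min(1, ϵ/14). Then 0 < |u + 1| < δ gives both |u + 1| < 1 and |u + 1| < ϵ/14, so |(-4u^2 + 2u - 6) + 12| < ϵ.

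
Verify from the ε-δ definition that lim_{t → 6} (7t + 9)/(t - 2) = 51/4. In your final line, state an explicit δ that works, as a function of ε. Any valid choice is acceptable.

Let ε > 0. We want δ > 0 with 0 < |t − 6| < δ ⇒ |(7t + 9)/(t - 2) − (51/4)| < ε.
Combining over a common denominator, (7t + 9)/(t - 2) − (51/4) = [(7t + 9)·4 − 51·(t - 2)] / [4·(t - 2)] = -23(t − 6) / (4(t - 2)).
So |(7t + 9)/(t - 2) − (51/4)| = 23|t − 6| / (4·|t − 2|).
Restrict δ ≤ 2. Then |t − 6| < 2 gives |t − 2| = |(t − 6) + 4| ≥ 4 − 2 = 2.
Hence |(7t + 9)/(t - 2) − (51/4)| < 23|t − 6|/(4·2) = (23/8)|t − 6|, which is < ε once |t − 6| < (8/23)ε.
Take δ = min(2, (8/23)ε). Then 0 < |t − 6| < δ forces both bounds, so |(7t + 9)/(t - 2) − (51/4)| < ε.

δ = min(2, (8/23)ε)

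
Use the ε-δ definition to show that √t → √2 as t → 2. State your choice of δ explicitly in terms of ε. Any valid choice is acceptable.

δ = min(2, √2·ε)

Let ε > 0. We want δ > 0 such that 0 < |t − 2| < δ implies |√t − √2| < ε.
Rationalise: √t − √2 = (t − 2)/(√t + √2), so |√t − √2| = |t − 2|/(√t + √2).
Restrict δ ≤ 2 so that |t − 2| < 2 forces t > 0, and then √t + √2 > √2.
Hence |√t − √2| < |t − 2|/√2, which is < ε once |t − 2| < √2·ε.
Take δ = min(2, √2·ε). If 0 < |t − 2| < δ then t > 0 and |√t − √2| < |t − 2|/√2 < ε.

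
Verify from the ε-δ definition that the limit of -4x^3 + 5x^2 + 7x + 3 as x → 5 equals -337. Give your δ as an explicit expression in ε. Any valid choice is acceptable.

Fix ε > 0. We want δ > 0 such that 0 < |x − 5| < δ implies |(-4x^3 + 5x^2 + 7x + 3) + 337| < ε.
(-4x^3 + 5x^2 + 7x + 3) + 337 = -4x^3 + 5x^2 + 7x + 340 = (x − 5)(-4x^2 - 15x - 68).
So |(-4x^3 + 5x^2 + 7x + 3) + 337| = |x − 5|·|-4x^2 - 15x - 68|.
Assume first that |x − 5| < 1, so |x| < 6. Then |-4x^2 - 15x - 68| ≤ 4·6^2 + 15·6 + 68 = 302.
Hence |(-4x^3 + 5x^2 + 7x + 3) + 337| ≤ 302|x − 5| < ε provided |x − 5| < ε/302.
Take δ = min(1, ε/302). Then 0 < |x − 5| < δ gives both |x − 5| < 1 and |x − 5| < ε/302, so |(-4x^3 + 5x^2 + 7x + 3) + 337| < ε.

δ = min(1, ε/302)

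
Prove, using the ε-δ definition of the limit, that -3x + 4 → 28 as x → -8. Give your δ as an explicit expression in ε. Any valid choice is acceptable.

δ = ε/3

Let ε > 0. We need δ > 0 so that 0 < |x + 8| < δ implies |(-3x + 4) − 28| < ε.
|(-3x + 4) − 28| = |-3x - 24| = 3|x + 8|.
Thus it suffices that |x + 8| < ε/3.
Take δ = ε/3. If 0 < |x + 8| < δ then |(-3x + 4) − 28| = 3|x + 8| < 3·(ε/3) = ε.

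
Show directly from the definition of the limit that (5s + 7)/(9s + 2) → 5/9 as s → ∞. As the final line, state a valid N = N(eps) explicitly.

Fix eps > 0. We seek N > 0 such that s > N implies |(5s + 7)/(9s + 2) − (5/9)| < eps.
(5s + 7)/(9s + 2) − (5/9) = (9(5s + 7) − 5(9s + 2)) / (9(9s + 2)) = 53/(9(9s + 2)).
For s > 0 we have 9s + 2 > 9s, so |(5s + 7)/(9s + 2) − (5/9)| = 53/(9(9s + 2)) < 53/(9·9s) = (53/81)/s.
Thus |(5s + 7)/(9s + 2) − (5/9)| < eps whenever s > (53/81)/eps.
Take N = (53/81)/eps. If s > N then |(5s + 7)/(9s + 2) − (5/9)| < (53/81)/s < eps.

N = (53/81)/eps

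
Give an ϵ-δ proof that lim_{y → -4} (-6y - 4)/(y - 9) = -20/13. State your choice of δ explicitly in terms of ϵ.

δ = min(13/2, (169/116)ϵ)

Let ϵ > 0. We want δ > 0 with 0 < |y + 4| < δ ⇒ |(-6y - 4)/(y - 9) + 20/13| < ϵ.
Combining over a common denominator, (-6y - 4)/(y - 9) + 20/13 = [(-6y - 4)·(-13) − 20·(y - 9)] / [(-13)·(y - 9)] = 58(y + 4) / ((-13)(y - 9)).
So |(-6y - 4)/(y - 9) + 20/13| = 58|y + 4| / (13·|y − 9|).
Restrict δ ≤ 13/2. Then |y + 4| < 13/2 gives |y − 9| = |(y + 4) + (-13)| ≥ 13 − 13/2 = 13/2.
Hence |(-6y - 4)/(y - 9) + 20/13| < 58|y + 4|/(13·(13/2)) = (116/169)|y + 4|, which is < ϵ once |y + 4| < (169/116)ϵ.
Take δ = min(13/2, (169/116)ϵ). Then 0 < |y + 4| < δ forces both bounds, so |(-6y - 4)/(y - 9) + 20/13| < ϵ.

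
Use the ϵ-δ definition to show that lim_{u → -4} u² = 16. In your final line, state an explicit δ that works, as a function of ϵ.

δ = min(1, ϵ/9)

Let ϵ > 0. We seek δ > 0 with 0 < |u + 4| < δ ⇒ |u² − 16| < ϵ.
Factor: u² − 16 = (u + 4)(u - 4), so |u² − 16| = |u + 4|·|u - 4|.
Restrict δ ≤ 1. Then |u + 4| < 1 gives |u| < 5, so by the triangle inequality |u - 4| ≤ 5 + 4 = 9.
Hence |u² − 16| ≤ 9|u + 4|, which is < ϵ once |u + 4| < ϵ/9.
Take δ = min(1, ϵ/9). If 0 < |u + 4| < δ then both bounds hold and |u² − 16| ≤ 9|u + 4| < 9·(ϵ/9) = ϵ.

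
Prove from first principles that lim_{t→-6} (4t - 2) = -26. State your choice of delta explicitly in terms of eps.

delta = eps/4

Let eps > 0. We need delta > 0 so that 0 < |t + 6| < delta implies |(4t - 2) + 26| < eps.
Since (4t - 2) + 26 = 4(t + 6), we have |(4t - 2) + 26| = 4|t + 6|.
Thus it suffices that |t + 6| < eps/4.
Choosing delta = eps/4 gives |(4t - 2) + 26| = 4|t + 6| < eps whenever |t + 6| < delta.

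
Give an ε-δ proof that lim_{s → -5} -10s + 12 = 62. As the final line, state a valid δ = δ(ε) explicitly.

Fix ε > 0. We need δ > 0 so that 0 < |s + 5| < δ implies |(-10s + 12) − 62| < ε.
|(-10s + 12) − 62| = |-10s - 50| = 10|s + 5|.
Thus it suffices that |s + 5| < ε/10.
Take δ = ε/10. If 0 < |s + 5| < δ then |(-10s + 12) − 62| = 10|s + 5| < 10·(ε/10) = ε.

δ = ε/10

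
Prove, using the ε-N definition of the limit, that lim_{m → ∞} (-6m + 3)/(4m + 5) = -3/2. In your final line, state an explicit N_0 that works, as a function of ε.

Let ε > 0. For m ≥ 1, |(-6m + 3)/(4m + 5) + 3/2| = |42|/(4(4m + 5)) = 42/(4(4m + 5)).
Since 4m + 5 ≥ 4m for m ≥ 1, this is ≤ 42/(4·4m) = (21/8)/m.
So |(-6m + 3)/(4m + 5) + 3/2| < ε whenever m > (21/8)/ε.
Take N_0 = (21/8)/ε. If m > N_0 then |(-6m + 3)/(4m + 5) + 3/2| ≤ (21/8)/m < ε.

N_0 = (21/8)/ε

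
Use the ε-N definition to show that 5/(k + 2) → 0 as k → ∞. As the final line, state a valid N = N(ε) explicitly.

N = 5/ε

Fix ε > 0. For k ≥ 1, |5/(k + 2) − 0| = 5/(k + 2) ≤ 5/k.
We need 5/k < ε, i.e. k > 5/ε.
Take N = 5/ε. If k > N then |5/(k + 2)| ≤ 5/k < ε.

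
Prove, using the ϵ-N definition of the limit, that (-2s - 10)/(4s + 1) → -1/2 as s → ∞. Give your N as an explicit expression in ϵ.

Let ϵ > 0. We seek N > 0 such that s > N implies |(-2s - 10)/(4s + 1) + 1/2| < ϵ.
(-2s - 10)/(4s + 1) + 1/2 = (4(-2s - 10) − (-2)(4s + 1)) / (4(4s + 1)) = -38/(4(4s + 1)).
For s > 0 we have 4s + 1 > 4s, so |(-2s - 10)/(4s + 1) + 1/2| = 38/(4(4s + 1)) < 38/(4·4s) = (19/8)/s.
Thus |(-2s - 10)/(4s + 1) + 1/2| < ϵ whenever s > (19/8)/ϵ.
Take N = (19/8)/ϵ. If s > N then |(-2s - 10)/(4s + 1) + 1/2| < (19/8)/s < ϵ.

N = (19/8)/ϵ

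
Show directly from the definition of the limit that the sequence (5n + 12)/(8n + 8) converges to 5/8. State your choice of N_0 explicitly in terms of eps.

N_0 = (7/8)/eps

Suppose eps > 0. For n ≥ 1, |(5n + 12)/(8n + 8) − (5/8)| = |56|/(8(8n + 8)) = 56/(8(8n + 8)).
Since 8n + 8 ≥ 8n for n ≥ 1, this is ≤ 56/(8·8n) = (7/8)/n.
So |(5n + 12)/(8n + 8) − (5/8)| < eps whenever n > (7/8)/eps.
Take N_0 = (7/8)/eps. If n > N_0 then |(5n + 12)/(8n + 8) − (5/8)| ≤ (7/8)/n < eps.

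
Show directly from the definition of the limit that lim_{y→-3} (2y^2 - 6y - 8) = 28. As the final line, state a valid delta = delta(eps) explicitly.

delta = min(2, eps/22)

Let eps > 0. We want delta > 0 such that 0 < |y + 3| < delta implies |(2y^2 - 6y - 8) − 28| < eps.
(2y^2 - 6y - 8) − 28 = 2y^2 - 6y - 36 = (y + 3)(2y - 12).
So |(2y^2 - 6y - 8) − 28| = |y + 3|·|2y - 12|.
Assume first that |y + 3| < 2, so |y| < 5. Then |2y - 12| ≤ 2·5 + 12 = 22.
Hence |(2y^2 - 6y - 8) − 28| ≤ 22|y + 3| < eps provided |y + 3| < eps/22.
Choosing delta = min(2, eps/22) ensures both conditions, hence |(2y^2 - 6y - 8) − 28| < eps.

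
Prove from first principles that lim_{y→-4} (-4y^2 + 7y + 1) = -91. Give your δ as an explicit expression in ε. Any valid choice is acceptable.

δ = min(1, ε/43)

Suppose ε > 0. We want δ > 0 such that 0 < |y + 4| < δ implies |(-4y^2 + 7y + 1) + 91| < ε.
(-4y^2 + 7y + 1) + 91 = -4y^2 + 7y + 92 = (y + 4)(-4y + 23).
So |(-4y^2 + 7y + 1) + 91| = |y + 4|·|-4y + 23|.
Assume first that |y + 4| < 1, so |y| < 5. Then |-4y + 23| ≤ 4·5 + 23 = 43.
Hence |(-4y^2 + 7y + 1) + 91| ≤ 43|y + 4| < ε provided |y + 4| < ε/43.
Take δ = min(1, ε/43). Then 0 < |y + 4| < δ gives both |y + 4| < 1 and |y + 4| < ε/43, so |(-4y^2 + 7y + 1) + 91| < ε.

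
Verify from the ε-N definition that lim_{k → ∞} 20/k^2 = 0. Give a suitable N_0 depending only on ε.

N_0 = (20/ε)^{1/2}

Let ε > 0. For k ≥ 1, |20/k^2 − 0| = 20/k^2.
20/k^2 < ε ⇔ k^2 > 20/ε ⇔ k > (20/ε)^{1/2}.
Take N_0 = (20/ε)^{1/2}. Then k > N_0 implies 20/k^2 < ε.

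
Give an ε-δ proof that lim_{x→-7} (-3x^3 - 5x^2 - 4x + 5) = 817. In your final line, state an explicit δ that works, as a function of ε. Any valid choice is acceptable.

δ = min(1, ε/436)

Fix ε > 0. We want δ > 0 such that 0 < |x + 7| < δ implies |(-3x^3 - 5x^2 - 4x + 5) − 817| < ε.
(-3x^3 - 5x^2 - 4x + 5) − 817 = -3x^3 - 5x^2 - 4x - 812 = (x + 7)(-3x^2 + 16x - 116).
So |(-3x^3 - 5x^2 - 4x + 5) − 817| = |x + 7|·|-3x^2 + 16x - 116|.
Assume first that |x + 7| < 1, so |x| < 8. Then |-3x^2 + 16x - 116| ≤ 3·8^2 + 16·8 + 116 = 436.
Hence |(-3x^3 - 5x^2 - 4x + 5) − 817| ≤ 436|x + 7| < ε provided |x + 7| < ε/436.
Take δ = min(1, ε/436). Then 0 < |x + 7| < δ gives both |x + 7| < 1 and |x + 7| < ε/436, so |(-3x^3 - 5x^2 - 4x + 5) − 817| < ε.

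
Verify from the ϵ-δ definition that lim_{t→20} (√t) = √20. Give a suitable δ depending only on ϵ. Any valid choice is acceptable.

Suppose ϵ > 0. We want δ > 0 such that 0 < |t − 20| < δ implies |√t − √20| < ϵ.
Rationalise: √t − √20 = (t − 20)/(√t + √20), so |√t − √20| = |t − 20|/(√t + √20).
Restrict δ ≤ 20 so that |t − 20| < 20 forces t > 0, and then √t + √20 > √20.
Hence |√t − √20| < |t − 20|/√20, which is < ϵ once |t − 20| < √20·ϵ.
Take δ = min(20, √20·ϵ). If 0 < |t − 20| < δ then t > 0 and |√t − √20| < |t − 20|/√20 < ϵ.

δ = min(20, √20·ϵ)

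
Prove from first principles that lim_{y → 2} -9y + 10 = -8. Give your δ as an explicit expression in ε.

Let ε > 0. We need δ > 0 so that 0 < |y − 2| < δ implies |(-9y + 10) + 8| < ε.
|(-9y + 10) + 8| = |-9y + 18| = 9|y − 2|.
Thus it suffices that |y − 2| < ε/9.
Take δ = ε/9. If 0 < |y − 2| < δ then |(-9y + 10) + 8| = 9|y − 2| < 9·(ε/9) = ε.

δ = ε/9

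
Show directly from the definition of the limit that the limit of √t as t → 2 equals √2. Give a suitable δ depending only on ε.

δ = min(2, √2·ε)

Let ε > 0. We want δ > 0 such that 0 < |t − 2| < δ implies |√t − √2| < ε.
Rationalise: √t − √2 = (t − 2)/(√t + √2), so |√t − √2| = |t − 2|/(√t + √2).
Restrict δ ≤ 2 so that |t − 2| < 2 forces t > 0, and then √t + √2 > √2.
Hence |√t − √2| < |t − 2|/√2, which is < ε once |t − 2| < √2·ε.
Take δ = min(2, √2·ε). If 0 < |t − 2| < δ then t > 0 and |√t − √2| < |t − 2|/√2 < ε.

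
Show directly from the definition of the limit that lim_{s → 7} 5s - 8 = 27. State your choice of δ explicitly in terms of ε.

δ = ε/5

Suppose ε > 0. We need δ > 0 so that 0 < |s − 7| < δ implies |(5s - 8) − 27| < ε.
|(5s - 8) − 27| = |5s - 35| = 5|s − 7|.
So 5|s − 7| < ε exactly when |s − 7| < ε/5.
Take δ = ε/5. If 0 < |s − 7| < δ then |(5s - 8) − 27| = 5|s − 7| < 5·(ε/5) = ε.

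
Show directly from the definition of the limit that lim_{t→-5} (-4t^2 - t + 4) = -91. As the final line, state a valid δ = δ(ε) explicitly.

Let ε > 0. We want δ > 0 such that 0 < |t + 5| < δ implies |(-4t^2 - t + 4) + 91| < ε.
(-4t^2 - t + 4) + 91 = -4t^2 - t + 95 = (t + 5)(-4t + 19).
So |(-4t^2 - t + 4) + 91| = |t + 5|·|-4t + 19|.
Assume first that |t + 5| < 1, so |t| < 6. Then |-4t + 19| ≤ 4·6 + 19 = 43.
Hence |(-4t^2 - t + 4) + 91| ≤ 43|t + 5| < ε provided |t + 5| < ε/43.
Choosing δ = min(1, ε/43) ensures both conditions, hence |(-4t^2 - t + 4) + 91| < ε.

δ = min(1, ε/43)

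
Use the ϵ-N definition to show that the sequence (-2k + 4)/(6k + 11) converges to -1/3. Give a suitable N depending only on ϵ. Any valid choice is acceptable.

Let ϵ > 0 be given. For k ≥ 1, |(-2k + 4)/(6k + 11) + 1/3| = |46|/(6(6k + 11)) = 46/(6(6k + 11)).
Since 6k + 11 ≥ 6k for k ≥ 1, this is ≤ 46/(6·6k) = (23/18)/k.
So |(-2k + 4)/(6k + 11) + 1/3| < ϵ whenever k > (23/18)/ϵ.
Take N = (23/18)/ϵ. If k > N then |(-2k + 4)/(6k + 11) + 1/3| ≤ (23/18)/k < ϵ.

N = (23/18)/ϵ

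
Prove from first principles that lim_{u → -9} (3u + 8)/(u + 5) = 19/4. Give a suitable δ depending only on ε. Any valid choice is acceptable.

δ = min(2, (8/7)ε)

Fix ε > 0. We want δ > 0 with 0 < |u + 9| < δ ⇒ |(3u + 8)/(u + 5) − (19/4)| < ε.
Combining over a common denominator, (3u + 8)/(u + 5) − (19/4) = [(3u + 8)·(-4) − (-19)·(u + 5)] / [(-4)·(u + 5)] = 7(u + 9) / ((-4)(u + 5)).
So |(3u + 8)/(u + 5) − (19/4)| = 7|u + 9| / (4·|u + 5|).
Restrict δ ≤ 2. Then |u + 9| < 2 gives |u + 5| = |(u + 9) + (-4)| ≥ 4 − 2 = 2.
Hence |(3u + 8)/(u + 5) − (19/4)| < 7|u + 9|/(4·2) = (7/8)|u + 9|, which is < ε once |u + 9| < (8/7)ε.
Take δ = min(2, (8/7)ε). Then 0 < |u + 9| < δ forces both bounds, so |(3u + 8)/(u + 5) − (19/4)| < ε.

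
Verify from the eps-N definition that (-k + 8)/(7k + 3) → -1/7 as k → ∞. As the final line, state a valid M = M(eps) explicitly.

M = (59/49)/eps

Let eps > 0 be given. For k ≥ 1, |(-k + 8)/(7k + 3) + 1/7| = |59|/(7(7k + 3)) = 59/(7(7k + 3)).
Since 7k + 3 ≥ 7k for k ≥ 1, this is ≤ 59/(7·7k) = (59/49)/k.
So |(-k + 8)/(7k + 3) + 1/7| < eps whenever k > (59/49)/eps.
Take M = (59/49)/eps. If k > M then |(-k + 8)/(7k + 3) + 1/7| ≤ (59/49)/k < eps.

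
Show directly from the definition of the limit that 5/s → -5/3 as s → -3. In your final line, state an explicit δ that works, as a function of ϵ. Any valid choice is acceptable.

Suppose ϵ > 0. We seek δ > 0 such that 0 < |s + 3| < δ implies |5/s + 5/3| < ϵ.
|5/s + 5/3| = 5·|-3 − s|/(3·|s|) = 5|s + 3|/(3|s|).
Require δ ≤ 3/2 so that |s| > 3 − 3/2 = 3/2, hence 3|s| > 9/2.
Then |5/s + 5/3| < 5|s + 3|/(9/2), which is < ϵ when |s + 3| < (9/10)ϵ.
Take δ = min(3/2, (9/10)ϵ). Then 0 < |s + 3| < δ gives both |s + 3| < 3/2 and |s + 3| < (9/10)ϵ, so |5/s + 5/3| < ϵ.

δ = min(3/2, (9/10)ϵ)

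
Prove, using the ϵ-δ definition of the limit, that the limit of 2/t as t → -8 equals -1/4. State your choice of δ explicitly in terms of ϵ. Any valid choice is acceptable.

Let ϵ > 0 be given. We seek δ > 0 such that 0 < |t + 8| < δ implies |2/t + 1/4| < ϵ.
|2/t + 1/4| = 2·|-8 − t|/(8·|t|) = 2|t + 8|/(8|t|).
Require δ ≤ 4 so that |t| > 8 − 4 = 4, hence 8|t| > 32.
Then |2/t + 1/4| < 2|t + 8|/32, which is < ϵ when |t + 8| < 16ϵ.
Take δ = min(4, 16ϵ). Then 0 < |t + 8| < δ gives both |t + 8| < 4 and |t + 8| < 16ϵ, so |2/t + 1/4| < ϵ.

δ = min(4, 16ϵ)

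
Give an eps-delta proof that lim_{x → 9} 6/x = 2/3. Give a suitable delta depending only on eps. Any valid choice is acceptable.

delta = min(9/2, (27/4)eps)

Fix eps > 0. We seek delta > 0 such that 0 < |x − 9| < delta implies |6/x − (2/3)| < eps.
|6/x − (2/3)| = 6·|9 − x|/(9·|x|) = 6|x − 9|/(9|x|).
Require delta ≤ 9/2 so that |x| > 9 − 9/2 = 9/2, hence 9|x| > 81/2.
Then |6/x − (2/3)| < 6|x − 9|/(81/2), which is < eps when |x − 9| < (27/4)eps.
Take delta = min(9/2, (27/4)eps). Then 0 < |x − 9| < delta gives both |x − 9| < 9/2 and |x − 9| < (27/4)eps, so |6/x − (2/3)| < eps.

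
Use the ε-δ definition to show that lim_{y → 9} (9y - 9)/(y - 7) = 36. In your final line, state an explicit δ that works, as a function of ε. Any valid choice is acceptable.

Let ε > 0 be given. We want δ > 0 with 0 < |y − 9| < δ ⇒ |(9y - 9)/(y - 7) − 36| < ε.
Combining over a common denominator, (9y - 9)/(y - 7) − 36 = [(9y - 9)·2 − 72·(y - 7)] / [2·(y - 7)] = -54(y − 9) / (2(y - 7)).
So |(9y - 9)/(y - 7) − 36| = 54|y − 9| / (2·|y − 7|).
Require δ ≤ 1, so |y − 7| ≥ |2| − |y − 9| > 2 − 1 = 1.
Hence |(9y - 9)/(y - 7) − 36| < 54|y − 9|/(2·1) = 27|y − 9|, which is < ε once |y − 9| < (1/27)ε.
Take δ = min(1, (1/27)ε). Then 0 < |y − 9| < δ forces both bounds, so |(9y - 9)/(y - 7) − 36| < ε.

δ = min(1, (1/27)ε)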